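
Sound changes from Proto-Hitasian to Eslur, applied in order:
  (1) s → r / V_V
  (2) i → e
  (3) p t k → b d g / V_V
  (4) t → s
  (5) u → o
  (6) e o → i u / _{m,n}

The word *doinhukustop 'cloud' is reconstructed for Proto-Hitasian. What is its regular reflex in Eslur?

doinhogossop

Eslur: *doinhukustop > doenhukustop > doenhugustop > doenhugussop > doenhogossop > doinhogossop  (by vowel merger, intervocalic voicing, unconditioned shift, vowel merger, pre-nasal raising)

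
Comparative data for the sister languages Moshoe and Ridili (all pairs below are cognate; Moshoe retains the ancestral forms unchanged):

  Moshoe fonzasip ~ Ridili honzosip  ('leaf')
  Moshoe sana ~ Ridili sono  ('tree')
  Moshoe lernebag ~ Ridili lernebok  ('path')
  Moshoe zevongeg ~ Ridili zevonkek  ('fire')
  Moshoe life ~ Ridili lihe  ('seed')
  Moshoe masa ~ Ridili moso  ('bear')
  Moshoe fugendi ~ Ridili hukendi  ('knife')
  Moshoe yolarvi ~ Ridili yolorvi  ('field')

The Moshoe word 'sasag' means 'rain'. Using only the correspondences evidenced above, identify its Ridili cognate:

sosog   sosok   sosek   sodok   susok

sosok

fonzasip ~ honzosip, lernebag ~ lernebok — Moshoe a corresponds to Ridili o after a consonant, before a consonant other than r, m, n, p, b, f, v.
lernebag ~ lernebok, zevongeg ~ zevonkek — Moshoe g corresponds to Ridili k word-finally.
Applying these to Moshoe 'sasag':
  sasag → sosag   (a→o after a consonant, before a consonant other than r, m, n, p, b, f, v)
  sosag → sosog   (a→o after a consonant, before a consonant other than r, m, n, p, b, f, v)
  sosog → sosok   (g→k word-finally)
So the Ridili cognate is 'sosok'.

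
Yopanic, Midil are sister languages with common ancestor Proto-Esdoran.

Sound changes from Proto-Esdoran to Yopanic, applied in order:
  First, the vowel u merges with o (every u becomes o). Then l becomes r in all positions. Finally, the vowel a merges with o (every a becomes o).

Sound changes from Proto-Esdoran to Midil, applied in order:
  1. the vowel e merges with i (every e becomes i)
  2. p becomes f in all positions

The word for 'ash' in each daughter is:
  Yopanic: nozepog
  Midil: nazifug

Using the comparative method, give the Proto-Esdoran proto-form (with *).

*nazepug

Position 4: Yopanic has e, Midil has i. Yopanic preserves e here (none of its changes turn any other segment into e), so the proto-segment is *e.
Position 6: Yopanic has o, Midil has u. Midil preserves u here (none of its changes turn any other segment into u), so the proto-segment is *u.
Position 2: Yopanic has o, Midil has a. Midil preserves a here (none of its changes turn any other segment into a), so the proto-segment is *a.
This points to *nazepug. Verify forward in each daughter:
Yopanic: *nazepug
  nazepug → nazepog   [vowel merger]
  nazepog (rule 2 does not apply)
  nazepog → nozepog   [vowel merger]
  giving Yopanic nozepog.
Midil: *nazepug
  nazepug → nazipug   [vowel merger]
  nazipug → nazifug   [unconditioned shift]
  giving Midil nazifug.
Only *nazepug yields all of Yopanic nozepog, Midil nazifug.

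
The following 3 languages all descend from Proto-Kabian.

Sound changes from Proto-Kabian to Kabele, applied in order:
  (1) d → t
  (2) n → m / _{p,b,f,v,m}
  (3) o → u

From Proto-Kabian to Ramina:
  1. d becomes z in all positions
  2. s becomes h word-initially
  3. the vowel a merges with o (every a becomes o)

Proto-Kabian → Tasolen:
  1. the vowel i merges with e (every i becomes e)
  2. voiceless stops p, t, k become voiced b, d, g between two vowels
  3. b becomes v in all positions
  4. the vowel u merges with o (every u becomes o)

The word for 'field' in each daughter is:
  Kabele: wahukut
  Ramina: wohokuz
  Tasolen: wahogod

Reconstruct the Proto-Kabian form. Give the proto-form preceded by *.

*wahokud

Position 6: Kabele has u, Ramina has u, Tasolen has o. Ramina preserves u here (none of its changes turn any other segment into u), so the proto-segment is *u.
Position 5: Kabele has k, Ramina has k, Tasolen has g. Kabele preserves k here (none of its changes turn any other segment into k), so the proto-segment is *k.
Continuing position by position gives *wahokud; check it forward:
Kabele: *wahokud > wahokut > wahukut  (by unconditioned shift, vowel merger)
Ramina: start from *wahokud.
  rule 1 (unconditioned shift): wahokud → wahokuz
  rule 2: no change — wahokuz
  rule 3 (vowel merger): wahokuz → wohokuz
  ⇒ Ramina wohokuz
Tasolen: *wahokud
  wahokud (rule 1 does not apply)
  wahokud → wahogud   [intervocalic voicing]
  wahogud (rule 3 does not apply)
  wahogud → wahogod   [vowel merger]
  giving Tasolen wahogod.
No other proto-form is consistent with every reflex, so the reconstruction is *wahokud.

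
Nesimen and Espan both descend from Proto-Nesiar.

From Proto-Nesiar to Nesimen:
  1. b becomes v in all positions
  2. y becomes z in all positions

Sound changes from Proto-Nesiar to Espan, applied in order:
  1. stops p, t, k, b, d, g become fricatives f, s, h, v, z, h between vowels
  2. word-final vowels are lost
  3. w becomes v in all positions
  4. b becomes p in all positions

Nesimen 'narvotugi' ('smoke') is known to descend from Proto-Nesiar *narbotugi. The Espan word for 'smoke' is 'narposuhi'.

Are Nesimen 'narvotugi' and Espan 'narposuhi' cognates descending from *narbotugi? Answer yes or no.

Derive the expected Espan reflex of *narbotugi:
Espan: *narbotugi > narbosuhi > narbosuh > narposuh  (by intervocalic lenition, apocope, unconditioned shift)
The regular Espan reflex would be 'narposuh', but the attested form is 'narposuhi'. The correspondence is irregular, so they are not cognates (the Espan form has a different source).

no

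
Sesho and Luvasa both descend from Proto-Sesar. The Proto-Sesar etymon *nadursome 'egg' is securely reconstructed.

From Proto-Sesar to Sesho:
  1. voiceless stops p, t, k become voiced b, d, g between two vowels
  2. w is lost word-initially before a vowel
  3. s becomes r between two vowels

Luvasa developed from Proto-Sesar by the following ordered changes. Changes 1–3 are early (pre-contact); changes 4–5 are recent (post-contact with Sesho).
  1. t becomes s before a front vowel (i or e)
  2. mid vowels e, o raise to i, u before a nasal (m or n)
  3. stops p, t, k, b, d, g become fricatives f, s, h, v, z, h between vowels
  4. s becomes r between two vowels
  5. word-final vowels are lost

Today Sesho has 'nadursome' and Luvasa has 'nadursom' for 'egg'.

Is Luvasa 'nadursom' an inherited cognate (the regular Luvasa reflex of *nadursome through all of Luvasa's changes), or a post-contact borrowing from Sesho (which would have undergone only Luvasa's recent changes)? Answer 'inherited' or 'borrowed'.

If inherited, *nadursome would pass through all of Luvasa's changes:
Luvasa: *nadursome
  nadursome (rule 1 does not apply)
  nadursome → nadursume   [pre-nasal raising]
  nadursume → nazursume   [intervocalic lenition]
  nazursume (rule 4 does not apply)
  nazursume → nazursum   [apocope]
  giving Luvasa nazursum.
If borrowed from Sesho 'nadursome' after the early changes, it would undergo only the recent ones:
  rule 4 (rhotacism): no change (nadursome)
  rule 5 (apocope): nadursome → nadursom
  ⇒ as a loan: nadursom
Luvasa 'nadursom' matches the loan outcome 'nadursom', not the inherited 'nazursum' — it skipped the early Luvasa changes, so it was borrowed from Sesho.

borrowed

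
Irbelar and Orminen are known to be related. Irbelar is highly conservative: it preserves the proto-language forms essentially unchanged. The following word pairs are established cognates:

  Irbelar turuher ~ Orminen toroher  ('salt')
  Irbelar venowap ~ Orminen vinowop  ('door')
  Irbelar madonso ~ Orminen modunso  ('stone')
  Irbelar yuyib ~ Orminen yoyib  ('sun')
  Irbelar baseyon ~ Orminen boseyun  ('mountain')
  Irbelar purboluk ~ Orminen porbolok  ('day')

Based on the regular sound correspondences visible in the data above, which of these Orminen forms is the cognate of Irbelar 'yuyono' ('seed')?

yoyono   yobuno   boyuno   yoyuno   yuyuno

turuher ~ toroher, yuyib ~ yoyib — Irbelar u corresponds to Orminen o after a consonant, before a consonant other than r, m, n, p, b, f, v.
madonso ~ modunso, baseyon ~ boseyun — Irbelar o corresponds to Orminen u after a consonant, before a nasal.
Applying these to Irbelar 'yuyono':
  yuyono → yoyono   (u→o after a consonant, before a consonant other than r, m, n, p, b, f, v)
  yoyono → yoyuno   (o→u after a consonant, before a nasal)
So the Orminen cognate is 'yoyuno'.

yoyuno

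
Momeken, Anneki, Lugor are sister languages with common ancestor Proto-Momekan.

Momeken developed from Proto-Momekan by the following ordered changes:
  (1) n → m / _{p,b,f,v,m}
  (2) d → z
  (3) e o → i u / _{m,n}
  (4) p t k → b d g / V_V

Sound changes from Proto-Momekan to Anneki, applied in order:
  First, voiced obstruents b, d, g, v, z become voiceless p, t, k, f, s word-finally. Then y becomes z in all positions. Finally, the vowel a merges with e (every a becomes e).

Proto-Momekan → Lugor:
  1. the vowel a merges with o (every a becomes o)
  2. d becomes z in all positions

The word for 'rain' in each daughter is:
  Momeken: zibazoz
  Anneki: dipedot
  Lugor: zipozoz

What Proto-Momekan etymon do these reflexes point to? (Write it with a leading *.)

*dipadod

Position 5: Momeken has z, Anneki has d, Lugor has z. Anneki preserves d here (none of its changes turn any other segment into d), so the proto-segment is *d.
Position 4: Momeken has a, Anneki has e, Lugor has o. Momeken preserves a here (none of its changes turn any other segment into a), so the proto-segment is *a.
Position 1: Momeken has z, Anneki has d, Lugor has z. Anneki preserves d here (none of its changes turn any other segment into d), so the proto-segment is *d.
Verify the candidate proto-form against each daughter:
Momeken: *dipadod > zipazoz > zibazoz  (by unconditioned shift, intervocalic voicing)
Anneki: *dipadod > dipadot > dipedot  (by final devoicing, vowel merger)
Lugor: *dipadod
  dipadod → dipodod   [vowel merger]
  dipodod → zipozoz   [unconditioned shift]
  giving Lugor zipozoz.
No other proto-form is consistent with every reflex, so the reconstruction is *dipadod.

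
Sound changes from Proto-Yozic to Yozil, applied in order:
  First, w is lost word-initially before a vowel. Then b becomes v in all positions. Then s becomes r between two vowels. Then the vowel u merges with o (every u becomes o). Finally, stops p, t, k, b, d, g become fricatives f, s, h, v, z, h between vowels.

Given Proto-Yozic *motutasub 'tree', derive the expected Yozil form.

mososarov

Yozil: *motutasub
  motutasub (rule 1 does not apply)
  motutasub → motutasuv   [unconditioned shift]
  motutasuv → motutaruv   [rhotacism]
  motutaruv → mototarov   [vowel merger]
  mototarov → mososarov   [intervocalic lenition]
  giving Yozil mososarov.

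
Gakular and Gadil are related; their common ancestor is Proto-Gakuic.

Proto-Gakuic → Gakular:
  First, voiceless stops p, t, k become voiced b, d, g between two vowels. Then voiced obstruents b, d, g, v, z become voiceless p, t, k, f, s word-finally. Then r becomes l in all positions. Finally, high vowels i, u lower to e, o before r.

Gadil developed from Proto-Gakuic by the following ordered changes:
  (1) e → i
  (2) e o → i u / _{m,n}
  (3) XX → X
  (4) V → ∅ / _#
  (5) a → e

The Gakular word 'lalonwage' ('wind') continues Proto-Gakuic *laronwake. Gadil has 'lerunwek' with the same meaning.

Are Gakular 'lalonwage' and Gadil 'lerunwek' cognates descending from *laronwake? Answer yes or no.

yes

Derive the expected Gadil reflex of *laronwake:
Gadil: *laronwake
  laronwake → laronwaki   [vowel merger]
  laronwaki → larunwaki   [pre-nasal raising]
  larunwaki (rule 3 does not apply)
  larunwaki → larunwak   [apocope]
  larunwak → lerunwek   [vowel merger]
  giving Gadil lerunwek.
Gadil 'lerunwek' matches the regular reflex exactly, so the pair is cognate.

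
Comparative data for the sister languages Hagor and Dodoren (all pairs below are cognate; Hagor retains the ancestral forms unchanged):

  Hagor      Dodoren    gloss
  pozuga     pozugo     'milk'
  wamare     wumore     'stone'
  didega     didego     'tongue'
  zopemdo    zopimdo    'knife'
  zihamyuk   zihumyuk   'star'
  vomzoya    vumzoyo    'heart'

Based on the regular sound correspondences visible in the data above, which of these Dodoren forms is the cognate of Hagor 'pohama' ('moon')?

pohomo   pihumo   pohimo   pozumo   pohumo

wamare ~ wumore, zihamyuk ~ zihumyuk — Hagor a corresponds to Dodoren u after a consonant, before a nasal.
pozuga ~ pozugo, didega ~ didego — Hagor a corresponds to Dodoren o word-finally.
Applying these to Hagor 'pohama':
  pohama → pohuma   (a→u after a consonant, before a nasal)
  pohuma → pohumo   (a→o word-finally)
So the Dodoren cognate is 'pohumo'.

pohumo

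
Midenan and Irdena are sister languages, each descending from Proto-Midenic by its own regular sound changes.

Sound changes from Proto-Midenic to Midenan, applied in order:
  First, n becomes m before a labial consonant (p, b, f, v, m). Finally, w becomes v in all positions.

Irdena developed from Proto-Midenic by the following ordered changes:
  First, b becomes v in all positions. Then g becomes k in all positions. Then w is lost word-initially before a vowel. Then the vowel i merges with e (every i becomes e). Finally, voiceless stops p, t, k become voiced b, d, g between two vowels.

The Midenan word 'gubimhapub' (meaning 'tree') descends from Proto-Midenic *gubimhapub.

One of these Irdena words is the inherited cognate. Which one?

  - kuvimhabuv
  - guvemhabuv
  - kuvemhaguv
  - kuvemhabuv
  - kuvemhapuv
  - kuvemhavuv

Irdena: *gubimhapub > guvimhapuv > kuvimhapuv > kuvemhapuv > kuvemhabuv  (by unconditioned shift, unconditioned shift, vowel merger, intervocalic voicing)

kuvemhabuv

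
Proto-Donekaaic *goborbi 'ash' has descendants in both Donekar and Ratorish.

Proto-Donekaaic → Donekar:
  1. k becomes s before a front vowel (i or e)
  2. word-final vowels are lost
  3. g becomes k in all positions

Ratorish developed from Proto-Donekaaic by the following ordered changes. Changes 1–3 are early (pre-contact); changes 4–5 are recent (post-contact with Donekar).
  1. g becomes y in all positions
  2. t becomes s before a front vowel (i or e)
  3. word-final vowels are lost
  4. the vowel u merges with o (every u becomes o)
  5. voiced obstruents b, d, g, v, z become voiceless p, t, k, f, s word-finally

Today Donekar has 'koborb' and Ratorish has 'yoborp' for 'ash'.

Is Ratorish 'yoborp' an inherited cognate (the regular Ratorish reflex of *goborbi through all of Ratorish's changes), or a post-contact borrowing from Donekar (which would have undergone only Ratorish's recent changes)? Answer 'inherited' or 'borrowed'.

inherited

If inherited, *goborbi would pass through all of Ratorish's changes:
Ratorish: *goborbi > yoborbi > yoborb > yoborp  (by unconditioned shift, apocope, final devoicing)
If borrowed from Donekar 'koborb' after the early changes, it would undergo only the recent ones:
  rule 4 (vowel merger): no change (koborb)
  rule 5 (final devoicing): koborb → koborp
  ⇒ as a loan: koborp
Ratorish 'yoborp' matches the inherited outcome exactly, so it is an inherited cognate, not a loan.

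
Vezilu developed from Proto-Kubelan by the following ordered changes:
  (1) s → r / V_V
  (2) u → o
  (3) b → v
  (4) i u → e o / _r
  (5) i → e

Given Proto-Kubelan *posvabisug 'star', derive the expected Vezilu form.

posvaverog

Vezilu: *posvabisug
  posvabisug → posvabirug   [rhotacism]
  posvabirug → posvabirog   [vowel merger]
  posvabirog → posvavirog   [unconditioned shift]
  posvavirog → posvaverog   [pre-rhotic lowering]
  posvaverog (rule 5 does not apply)
  giving Vezilu posvaverog.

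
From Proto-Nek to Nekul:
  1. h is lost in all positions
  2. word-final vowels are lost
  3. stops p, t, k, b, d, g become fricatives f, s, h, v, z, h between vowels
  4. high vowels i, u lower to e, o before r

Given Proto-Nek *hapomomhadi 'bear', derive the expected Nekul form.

Nekul: *hapomomhadi > apomomadi > apomomad > afomomad  (by h-loss, apocope, intervocalic lenition)

afomomad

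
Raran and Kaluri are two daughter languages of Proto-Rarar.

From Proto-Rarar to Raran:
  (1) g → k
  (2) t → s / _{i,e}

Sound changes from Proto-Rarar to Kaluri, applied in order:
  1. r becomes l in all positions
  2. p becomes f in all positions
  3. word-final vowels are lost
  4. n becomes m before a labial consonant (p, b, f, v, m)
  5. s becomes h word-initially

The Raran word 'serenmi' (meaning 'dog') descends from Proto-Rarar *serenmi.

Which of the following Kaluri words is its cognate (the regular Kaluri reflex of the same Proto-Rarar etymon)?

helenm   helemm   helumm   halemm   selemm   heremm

helemm

Kaluri: *serenmi > selenmi > selenm > selemm > helemm  (by unconditioned shift, apocope, nasal place assimilation, debuccalisation)
The other candidates each miss or misapply at least one Kaluri change.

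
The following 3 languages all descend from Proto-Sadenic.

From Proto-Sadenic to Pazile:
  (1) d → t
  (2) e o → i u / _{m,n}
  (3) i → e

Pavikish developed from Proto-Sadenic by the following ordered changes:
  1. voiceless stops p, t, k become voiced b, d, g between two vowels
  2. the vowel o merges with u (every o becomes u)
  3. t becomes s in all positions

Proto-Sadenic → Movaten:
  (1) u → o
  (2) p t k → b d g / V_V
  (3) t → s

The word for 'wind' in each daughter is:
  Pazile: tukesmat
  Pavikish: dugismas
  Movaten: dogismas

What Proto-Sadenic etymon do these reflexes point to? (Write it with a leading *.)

*dukismat

Position 1: Pazile has t, Pavikish has d, Movaten has d. Taking the neighbouring segments as reconstructed: Pazile t could go back to *t or *d; Pavikish d can only go back to *d; Movaten d can only go back to *d — the one source consistent with every daughter is *d.
Position 8: Pazile has t, Pavikish has s, Movaten has s. Taking the neighbouring segments as reconstructed: Pazile t could go back to *t or *d; Pavikish s could go back to *t or *s; Movaten s could go back to *t or *s — the one source consistent with every daughter is *t.
Continuing position by position gives *dukismat; check it forward:
Pazile: start from *dukismat.
  rule 1 (unconditioned shift): dukismat → tukismat
  rule 2: no change — tukismat
  rule 3 (vowel merger): tukismat → tukesmat
  ⇒ Pazile tukesmat
Pavikish: *dukismat
  dukismat → dugismat   [intervocalic voicing]
  dugismat (rule 2 does not apply)
  dugismat → dugismas   [unconditioned shift]
  giving Pavikish dugismas.
Movaten: *dukismat > dokismat > dogismat > dogismas  (by vowel merger, intervocalic voicing, unconditioned shift)
No other proto-form is consistent with every reflex, so the reconstruction is *dukismat.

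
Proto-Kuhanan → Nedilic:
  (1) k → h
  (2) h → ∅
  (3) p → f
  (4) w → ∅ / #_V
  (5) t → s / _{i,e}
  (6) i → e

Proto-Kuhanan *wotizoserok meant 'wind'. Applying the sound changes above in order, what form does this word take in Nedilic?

osezosero

Nedilic: *wotizoserok
  wotizoserok → wotizoseroh   [unconditioned shift]
  wotizoseroh → wotizosero   [h-loss]
  wotizosero (rule 3 does not apply)
  wotizosero → otizosero   [glide loss]
  otizosero → osizosero   [palatalisation]
  osizosero → osezosero   [vowel merger]
  giving Nedilic osezosero.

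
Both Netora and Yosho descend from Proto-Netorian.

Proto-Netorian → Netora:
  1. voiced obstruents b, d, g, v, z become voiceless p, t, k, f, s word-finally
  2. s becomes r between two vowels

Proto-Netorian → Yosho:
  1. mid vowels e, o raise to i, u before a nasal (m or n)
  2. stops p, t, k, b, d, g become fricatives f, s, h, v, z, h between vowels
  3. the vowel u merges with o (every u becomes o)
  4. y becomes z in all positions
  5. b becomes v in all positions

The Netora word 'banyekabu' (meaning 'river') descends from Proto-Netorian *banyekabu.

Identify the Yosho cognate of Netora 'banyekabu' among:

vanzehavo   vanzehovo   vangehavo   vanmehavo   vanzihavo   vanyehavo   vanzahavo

vanzehavo

Yosho: start from *banyekabu.
  rule 1: no change — banyekabu
  rule 2 (intervocalic lenition): banyekabu → banyehavu
  rule 3 (vowel merger): banyehavu → banyehavo
  rule 4 (unconditioned shift): banyehavo → banzehavo
  rule 5 (unconditioned shift): banzehavo → vanzehavo
  ⇒ Yosho vanzehavo
Among the options, 'vanzehavo' alone shows every Yosho change applied in order.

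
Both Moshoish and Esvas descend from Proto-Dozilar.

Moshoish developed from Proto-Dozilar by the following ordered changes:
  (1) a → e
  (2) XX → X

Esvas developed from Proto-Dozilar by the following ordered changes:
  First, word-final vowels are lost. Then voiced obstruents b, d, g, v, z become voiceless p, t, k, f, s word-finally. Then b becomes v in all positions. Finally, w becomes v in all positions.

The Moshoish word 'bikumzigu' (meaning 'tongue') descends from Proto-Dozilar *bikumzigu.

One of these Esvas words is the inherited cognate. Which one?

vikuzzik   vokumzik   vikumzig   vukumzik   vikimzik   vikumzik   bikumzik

Esvas: *bikumzigu > bikumzig > bikumzik > vikumzik  (by apocope, final devoicing, unconditioned shift)
Among the options, 'vikumzik' alone shows every Esvas change applied in order.

vikumzik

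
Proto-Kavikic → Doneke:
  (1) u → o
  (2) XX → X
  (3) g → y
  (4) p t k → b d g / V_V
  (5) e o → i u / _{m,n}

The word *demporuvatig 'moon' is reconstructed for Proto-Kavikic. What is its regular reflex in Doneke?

dimporovadiy

Doneke: *demporuvatig > demporovatig > demporovatiy > demporovadiy > dimporovadiy  (by vowel merger, unconditioned shift, intervocalic voicing, pre-nasal raising)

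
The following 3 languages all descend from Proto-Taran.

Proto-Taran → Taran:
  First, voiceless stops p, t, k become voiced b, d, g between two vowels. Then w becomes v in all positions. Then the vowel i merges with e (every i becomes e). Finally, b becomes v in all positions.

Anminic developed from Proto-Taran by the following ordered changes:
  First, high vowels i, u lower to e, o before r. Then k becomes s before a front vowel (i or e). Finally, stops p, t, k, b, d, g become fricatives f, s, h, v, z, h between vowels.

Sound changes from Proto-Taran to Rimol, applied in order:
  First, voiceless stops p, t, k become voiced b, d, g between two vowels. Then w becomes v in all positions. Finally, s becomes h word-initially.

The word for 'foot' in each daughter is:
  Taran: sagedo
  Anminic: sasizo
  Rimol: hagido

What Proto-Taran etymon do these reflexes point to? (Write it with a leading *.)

*sakido

Position 5: Taran has d, Anminic has z, Rimol has d. Taking the neighbouring segments as reconstructed: Taran d could go back to *t or *d; Anminic z could go back to *d or *z; Rimol d could go back to *t or *d — the one source consistent with every daughter is *d.
Position 1: Taran has s, Anminic has s, Rimol has h. Taran preserves s here (none of its changes turn any other segment into s), so the proto-segment is *s.
Position 4: Taran has e, Anminic has i, Rimol has i. Anminic preserves i here (none of its changes turn any other segment into i), so the proto-segment is *i.
Verify the candidate proto-form against each daughter:
Taran: *sakido > sagido > sagedo  (by intervocalic voicing, vowel merger)
Anminic: start from *sakido.
  rule 1: no change — sakido
  rule 2 (palatalisation): sakido → sasido
  rule 3 (intervocalic lenition): sasido → sasizo
  ⇒ Anminic sasizo
Rimol: *sakido
  sakido → sagido   [intervocalic voicing]
  sagido (rule 2 does not apply)
  sagido → hagido   [debuccalisation]
  giving Rimol hagido.
Only *sakido yields all of Taran sagedo, Anminic sasizo, Rimol hagido.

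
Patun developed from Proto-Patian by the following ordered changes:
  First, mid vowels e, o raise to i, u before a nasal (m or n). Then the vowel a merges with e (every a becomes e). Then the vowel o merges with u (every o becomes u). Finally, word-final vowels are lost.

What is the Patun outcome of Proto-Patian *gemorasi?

Patun: *gemorasi
  gemorasi → gimorasi   [pre-nasal raising]
  gimorasi → gimoresi   [vowel merger]
  gimoresi → gimuresi   [vowel merger]
  gimuresi → gimures   [apocope]
  giving Patun gimures.

gimures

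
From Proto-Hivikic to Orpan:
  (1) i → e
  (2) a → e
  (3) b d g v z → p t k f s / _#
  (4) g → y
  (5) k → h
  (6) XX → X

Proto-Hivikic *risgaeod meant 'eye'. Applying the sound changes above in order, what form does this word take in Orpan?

resyeot

Orpan: *risgaeod > resgaeod > resgeeod > resgeeot > resyeeot > resyeot  (by vowel merger, vowel merger, final devoicing, unconditioned shift, degemination)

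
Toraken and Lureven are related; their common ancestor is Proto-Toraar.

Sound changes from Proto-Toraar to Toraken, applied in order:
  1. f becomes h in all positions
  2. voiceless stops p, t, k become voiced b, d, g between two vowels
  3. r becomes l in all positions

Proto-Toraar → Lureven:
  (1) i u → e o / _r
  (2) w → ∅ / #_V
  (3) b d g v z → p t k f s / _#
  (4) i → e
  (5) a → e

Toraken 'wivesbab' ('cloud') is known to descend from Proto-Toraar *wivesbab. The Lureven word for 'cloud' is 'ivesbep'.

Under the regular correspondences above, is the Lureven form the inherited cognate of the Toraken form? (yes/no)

Derive the expected Lureven reflex of *wivesbab:
Lureven: start from *wivesbab.
  rule 1: no change — wivesbab
  rule 2 (glide loss): wivesbab → ivesbab
  rule 3 (final devoicing): ivesbab → ivesbap
  rule 4 (vowel merger): ivesbap → evesbap
  rule 5 (vowel merger): evesbap → evesbep
  ⇒ Lureven evesbep
The regular Lureven reflex would be 'evesbep', but the attested form is 'ivesbep'. The correspondence is irregular, so they are not cognates (the Lureven form has a different source).

no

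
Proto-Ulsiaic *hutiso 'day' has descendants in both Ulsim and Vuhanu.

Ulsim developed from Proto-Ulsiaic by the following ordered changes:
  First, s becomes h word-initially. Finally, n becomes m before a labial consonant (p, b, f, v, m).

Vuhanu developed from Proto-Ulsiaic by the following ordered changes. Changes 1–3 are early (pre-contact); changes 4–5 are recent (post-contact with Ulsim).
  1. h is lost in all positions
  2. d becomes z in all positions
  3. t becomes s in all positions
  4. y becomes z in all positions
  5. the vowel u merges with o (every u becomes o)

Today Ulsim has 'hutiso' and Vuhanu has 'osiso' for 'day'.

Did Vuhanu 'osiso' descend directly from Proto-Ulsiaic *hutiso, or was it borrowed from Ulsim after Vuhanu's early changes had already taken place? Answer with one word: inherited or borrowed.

inherited

If inherited, *hutiso would pass through all of Vuhanu's changes:
Vuhanu: *hutiso > utiso > usiso > osiso  (by h-loss, unconditioned shift, vowel merger)
If borrowed from Ulsim 'hutiso' after the early changes, it would undergo only the recent ones:
  rule 4 (unconditioned shift): no change (hutiso)
  rule 5 (vowel merger): hutiso → hotiso
  ⇒ as a loan: hotiso
Vuhanu 'osiso' matches the inherited outcome exactly, so it is an inherited cognate, not a loan.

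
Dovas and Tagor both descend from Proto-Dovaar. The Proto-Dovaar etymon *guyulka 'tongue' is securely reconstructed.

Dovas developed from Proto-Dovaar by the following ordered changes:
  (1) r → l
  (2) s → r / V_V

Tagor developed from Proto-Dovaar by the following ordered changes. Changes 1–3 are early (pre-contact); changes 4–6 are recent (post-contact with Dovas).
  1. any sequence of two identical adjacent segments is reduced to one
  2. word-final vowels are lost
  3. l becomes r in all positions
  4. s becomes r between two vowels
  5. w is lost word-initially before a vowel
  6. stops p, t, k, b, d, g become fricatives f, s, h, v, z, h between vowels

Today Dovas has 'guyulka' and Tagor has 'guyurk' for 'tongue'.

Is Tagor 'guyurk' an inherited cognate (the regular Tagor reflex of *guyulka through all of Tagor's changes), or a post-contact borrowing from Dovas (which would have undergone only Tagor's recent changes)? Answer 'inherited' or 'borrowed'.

inherited

If inherited, *guyulka would pass through all of Tagor's changes:
Tagor: *guyulka > guyulk > guyurk  (by apocope, unconditioned shift)
If borrowed from Dovas 'guyulka' after the early changes, it would undergo only the recent ones:
  rule 4 (rhotacism): no change (guyulka)
  rule 5 (glide loss): no change (guyulka)
  rule 6 (intervocalic lenition): no change (guyulka)
  ⇒ as a loan: guyulka
Tagor 'guyurk' matches the inherited outcome exactly, so it is an inherited cognate, not a loan.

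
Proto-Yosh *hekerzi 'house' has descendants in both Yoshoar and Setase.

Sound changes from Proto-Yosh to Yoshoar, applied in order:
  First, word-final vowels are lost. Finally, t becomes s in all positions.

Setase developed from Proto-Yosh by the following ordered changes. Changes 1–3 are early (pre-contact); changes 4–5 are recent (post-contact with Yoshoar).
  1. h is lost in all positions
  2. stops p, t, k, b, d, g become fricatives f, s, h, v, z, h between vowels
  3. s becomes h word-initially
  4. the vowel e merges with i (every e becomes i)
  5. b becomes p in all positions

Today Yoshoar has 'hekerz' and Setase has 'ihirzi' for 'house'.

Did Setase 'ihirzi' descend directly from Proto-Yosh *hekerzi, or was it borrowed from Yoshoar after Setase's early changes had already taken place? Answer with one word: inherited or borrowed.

inherited

If inherited, *hekerzi would pass through all of Setase's changes:
Setase: *hekerzi > ekerzi > eherzi > ihirzi  (by h-loss, intervocalic lenition, vowel merger)
If borrowed from Yoshoar 'hekerz' after the early changes, it would undergo only the recent ones:
  rule 4 (vowel merger): hekerz → hikirz
  rule 5 (unconditioned shift): no change (hikirz)
  ⇒ as a loan: hikirz
Setase 'ihirzi' matches the inherited outcome exactly, so it is an inherited cognate, not a loan.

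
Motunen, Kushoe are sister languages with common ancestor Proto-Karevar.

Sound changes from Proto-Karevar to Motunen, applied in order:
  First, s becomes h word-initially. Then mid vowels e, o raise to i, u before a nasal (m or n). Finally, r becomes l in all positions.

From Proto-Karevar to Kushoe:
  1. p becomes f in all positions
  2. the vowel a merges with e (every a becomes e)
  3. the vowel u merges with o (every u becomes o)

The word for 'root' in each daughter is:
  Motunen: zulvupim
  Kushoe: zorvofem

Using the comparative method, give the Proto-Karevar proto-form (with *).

Position 3: Motunen has l, Kushoe has r. Kushoe preserves r here (none of its changes turn any other segment into r), so the proto-segment is *r.
Position 5: Motunen has u, Kushoe has o. Taking the neighbouring segments as reconstructed: Motunen u can only go back to *u; Kushoe o could go back to *o or *u — the one source consistent with every daughter is *u.
Position 7: Motunen has i, Kushoe has e. Taking the neighbouring segments as reconstructed: Motunen i could go back to *e or *i; Kushoe e could go back to *a or *e — the one source consistent with every daughter is *e.
Verify the candidate proto-form against each daughter:
Motunen: *zurvupem > zurvupim > zulvupim  (by pre-nasal raising, unconditioned shift)
Kushoe: start from *zurvupem.
  rule 1 (unconditioned shift): zurvupem → zurvufem
  rule 2: no change — zurvufem
  rule 3 (vowel merger): zurvufem → zorvofem
  ⇒ Kushoe zorvofem
Only *zurvupem yields all of Motunen zulvupim, Kushoe zorvofem.

*zurvupem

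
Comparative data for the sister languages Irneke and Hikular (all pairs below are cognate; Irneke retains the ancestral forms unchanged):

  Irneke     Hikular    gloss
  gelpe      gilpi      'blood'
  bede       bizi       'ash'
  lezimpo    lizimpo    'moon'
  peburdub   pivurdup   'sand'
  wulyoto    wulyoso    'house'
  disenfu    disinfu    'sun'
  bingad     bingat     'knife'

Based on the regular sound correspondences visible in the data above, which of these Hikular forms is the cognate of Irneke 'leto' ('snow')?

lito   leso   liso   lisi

liso

gelpe ~ gilpi, bede ~ bizi — Irneke e corresponds to Hikular i after a consonant, before a consonant other than r, m, n, p, b, f, v.
wulyoto ~ wulyoso — Irneke t corresponds to Hikular s between vowels (before a back vowel).
Applying these to Irneke 'leto':
  leto → lito   (e→i after a consonant, before a consonant other than r, m, n, p, b, f, v)
  lito → liso   (t→s between vowels (before a back vowel))
So the Hikular cognate is 'liso'.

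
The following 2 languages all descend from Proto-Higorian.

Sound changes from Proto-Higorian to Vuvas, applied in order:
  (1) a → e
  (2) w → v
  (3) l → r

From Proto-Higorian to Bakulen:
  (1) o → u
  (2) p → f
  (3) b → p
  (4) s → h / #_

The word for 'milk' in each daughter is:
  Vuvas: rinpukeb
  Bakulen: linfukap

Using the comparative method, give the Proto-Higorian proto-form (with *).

*linpukab

Position 4: Vuvas has p, Bakulen has f. Vuvas preserves p here (none of its changes turn any other segment into p), so the proto-segment is *p.
Position 7: Vuvas has e, Bakulen has a. Bakulen preserves a here (none of its changes turn any other segment into a), so the proto-segment is *a.
Position 8: Vuvas has b, Bakulen has p. Vuvas preserves b here (none of its changes turn any other segment into b), so the proto-segment is *b.
Continuing position by position gives *linpukab; check it forward:
Vuvas: *linpukab > linpukeb > rinpukeb  (by vowel merger, unconditioned shift)
Bakulen: start from *linpukab.
  rule 1: no change — linpukab
  rule 2 (unconditioned shift): linpukab → linfukab
  rule 3 (unconditioned shift): linfukab → linfukap
  rule 4: no change — linfukap
  ⇒ Bakulen linfukap
No other proto-form is consistent with every reflex, so the reconstruction is *linpukab.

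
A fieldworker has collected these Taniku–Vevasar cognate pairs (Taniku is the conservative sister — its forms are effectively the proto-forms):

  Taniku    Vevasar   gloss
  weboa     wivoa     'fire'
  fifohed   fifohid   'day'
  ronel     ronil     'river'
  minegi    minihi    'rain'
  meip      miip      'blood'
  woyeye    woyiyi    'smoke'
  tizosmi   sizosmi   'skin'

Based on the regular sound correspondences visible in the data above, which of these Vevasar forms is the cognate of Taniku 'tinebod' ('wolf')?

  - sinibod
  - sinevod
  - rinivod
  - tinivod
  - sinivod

tizosmi ~ sizosmi — Taniku t corresponds to Vevasar s word-initially before a front vowel.
weboa ~ wivoa — Taniku e corresponds to Vevasar i after a consonant, before a labial obstruent.
weboa ~ wivoa — Taniku b corresponds to Vevasar v between vowels (before a back vowel).
Applying these to Taniku 'tinebod':
  tinebod → sinebod   (t→s word-initially before a front vowel)
  sinebod → sinibod   (e→i after a consonant, before a labial obstruent)
  sinibod → sinivod   (b→v between vowels (before a back vowel))
So the Vevasar cognate is 'sinivod'.

sinivod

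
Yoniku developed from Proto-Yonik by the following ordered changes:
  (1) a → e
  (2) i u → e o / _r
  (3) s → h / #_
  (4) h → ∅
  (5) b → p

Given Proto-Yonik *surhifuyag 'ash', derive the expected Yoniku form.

Yoniku: *surhifuyag > surhifuyeg > sorhifuyeg > horhifuyeg > orifuyeg  (by vowel merger, pre-rhotic lowering, debuccalisation, h-loss)

orifuyeg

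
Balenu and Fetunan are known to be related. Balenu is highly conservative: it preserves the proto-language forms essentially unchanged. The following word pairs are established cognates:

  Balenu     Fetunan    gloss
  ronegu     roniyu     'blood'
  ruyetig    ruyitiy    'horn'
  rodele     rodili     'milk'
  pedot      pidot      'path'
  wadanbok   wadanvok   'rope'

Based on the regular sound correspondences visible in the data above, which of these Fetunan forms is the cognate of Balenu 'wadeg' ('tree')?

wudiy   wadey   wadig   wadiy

ronegu ~ roniyu, ruyetig ~ ruyitiy — Balenu e corresponds to Fetunan i after a consonant, before a consonant other than r, m, n, p, b, f, v.
ruyetig ~ ruyitiy — Balenu g corresponds to Fetunan y word-finally.
Applying these to Balenu 'wadeg':
  wadeg → wadig   (e→i after a consonant, before a consonant other than r, m, n, p, b, f, v)
  wadig → wadiy   (g→y word-finally)
So the Fetunan cognate is 'wadiy'.

wadiy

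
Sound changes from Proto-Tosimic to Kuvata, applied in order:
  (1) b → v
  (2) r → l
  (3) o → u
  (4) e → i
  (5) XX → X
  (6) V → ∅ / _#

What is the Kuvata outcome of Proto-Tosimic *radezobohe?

ladizuvuh

Kuvata: *radezobohe > radezovohe > ladezovohe > ladezuvuhe > ladizuvuhi > ladizuvuh  (by unconditioned shift, unconditioned shift, vowel merger, vowel merger, apocope)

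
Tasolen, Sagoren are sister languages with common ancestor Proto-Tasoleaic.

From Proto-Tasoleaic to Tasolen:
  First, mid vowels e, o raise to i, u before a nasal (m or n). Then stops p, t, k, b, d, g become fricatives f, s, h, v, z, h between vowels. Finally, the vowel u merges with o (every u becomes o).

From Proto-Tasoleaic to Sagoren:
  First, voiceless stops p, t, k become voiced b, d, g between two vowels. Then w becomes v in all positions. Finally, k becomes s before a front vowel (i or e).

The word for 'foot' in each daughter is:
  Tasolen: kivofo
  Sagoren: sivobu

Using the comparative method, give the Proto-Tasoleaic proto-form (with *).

*kivopu

Position 5: Tasolen has f, Sagoren has b. Taking the neighbouring segments as reconstructed: Tasolen f could go back to *p or *f; Sagoren b could go back to *p or *b — the one source consistent with every daughter is *p.
Position 1: Tasolen has k, Sagoren has s. Tasolen preserves k here (none of its changes turn any other segment into k), so the proto-segment is *k.
Position 6: Tasolen has o, Sagoren has u. Sagoren preserves u here (none of its changes turn any other segment into u), so the proto-segment is *u.
Continuing position by position gives *kivopu; check it forward:
Tasolen: start from *kivopu.
  rule 1: no change — kivopu
  rule 2 (intervocalic lenition): kivopu → kivofu
  rule 3 (vowel merger): kivofu → kivofo
  ⇒ Tasolen kivofo
Sagoren: *kivopu
  kivopu → kivobu   [intervocalic voicing]
  kivobu (rule 2 does not apply)
  kivobu → sivobu   [palatalisation]
  giving Sagoren sivobu.
*kivopu is the unique common source.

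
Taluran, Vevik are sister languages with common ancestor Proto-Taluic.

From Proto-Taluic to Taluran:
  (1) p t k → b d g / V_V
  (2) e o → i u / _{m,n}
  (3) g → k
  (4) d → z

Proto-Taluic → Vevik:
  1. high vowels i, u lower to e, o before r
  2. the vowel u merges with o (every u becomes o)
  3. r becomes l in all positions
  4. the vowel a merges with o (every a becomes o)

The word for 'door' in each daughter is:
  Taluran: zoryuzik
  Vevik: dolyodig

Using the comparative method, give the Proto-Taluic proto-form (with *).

*doryudig

Position 3: Taluran has r, Vevik has l. Taluran preserves r here (none of its changes turn any other segment into r), so the proto-segment is *r.
Position 8: Taluran has k, Vevik has g. Vevik preserves g here (none of its changes turn any other segment into g), so the proto-segment is *g.
Verify the candidate proto-form against each daughter:
Taluran: *doryudig > doryudik > zoryuzik  (by unconditioned shift, unconditioned shift)
Vevik: start from *doryudig.
  rule 1: no change — doryudig
  rule 2 (vowel merger): doryudig → doryodig
  rule 3 (unconditioned shift): doryodig → dolyodig
  rule 4: no change — dolyodig
  ⇒ Vevik dolyodig
No other proto-form is consistent with every reflex, so the reconstruction is *doryudig.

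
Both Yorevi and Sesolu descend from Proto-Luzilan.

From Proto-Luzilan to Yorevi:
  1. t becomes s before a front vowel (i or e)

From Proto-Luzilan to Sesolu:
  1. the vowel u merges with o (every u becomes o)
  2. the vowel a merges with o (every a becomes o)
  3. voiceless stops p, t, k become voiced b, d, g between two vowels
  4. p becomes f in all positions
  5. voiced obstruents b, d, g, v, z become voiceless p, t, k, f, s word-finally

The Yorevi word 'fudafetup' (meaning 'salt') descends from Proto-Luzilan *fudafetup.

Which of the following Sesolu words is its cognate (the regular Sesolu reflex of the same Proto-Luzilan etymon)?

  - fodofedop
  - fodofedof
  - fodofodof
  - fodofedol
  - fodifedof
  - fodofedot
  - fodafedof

fodofedof

Sesolu: *fudafetup
  fudafetup → fodafetop   [vowel merger]
  fodafetop → fodofetop   [vowel merger]
  fodofetop → fodofedop   [intervocalic voicing]
  fodofedop → fodofedof   [unconditioned shift]
  fodofedof (rule 5 does not apply)
  giving Sesolu fodofedof.
Among the options, 'fodofedof' alone shows every Sesolu change applied in order.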